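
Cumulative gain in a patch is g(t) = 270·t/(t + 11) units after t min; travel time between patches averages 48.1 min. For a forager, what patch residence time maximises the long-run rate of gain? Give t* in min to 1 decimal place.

23.0 min

By the marginal value theorem, leave when the instantaneous gain rate g'(t) equals the habitat-wide average g(t)/(T + t).
g'(t) = 270·11/(t + 11)². Setting 270·11/(t+11)² = 270t/[(t+11)(48.1+t)] gives 11(48.1+t) = t(t+11), so t² = 11×48.1 = 529.1.
t* = √529.1 = 23 min.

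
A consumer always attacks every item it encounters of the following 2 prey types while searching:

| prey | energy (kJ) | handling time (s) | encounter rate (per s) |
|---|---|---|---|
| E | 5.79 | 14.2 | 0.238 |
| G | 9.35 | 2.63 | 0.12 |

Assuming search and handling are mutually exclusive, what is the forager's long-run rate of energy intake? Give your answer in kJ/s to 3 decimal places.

0.532 kJ/s

R = Σλ_iE_i / (1 + Σλ_ih_i)
Numerator: 0.238×5.79 + 0.12×9.35 = 2.5
Denominator: 1 + 0.238×14.2 + 0.12×2.63 = 4.695
R = 2.5/4.695 = 0.5325 kJ/s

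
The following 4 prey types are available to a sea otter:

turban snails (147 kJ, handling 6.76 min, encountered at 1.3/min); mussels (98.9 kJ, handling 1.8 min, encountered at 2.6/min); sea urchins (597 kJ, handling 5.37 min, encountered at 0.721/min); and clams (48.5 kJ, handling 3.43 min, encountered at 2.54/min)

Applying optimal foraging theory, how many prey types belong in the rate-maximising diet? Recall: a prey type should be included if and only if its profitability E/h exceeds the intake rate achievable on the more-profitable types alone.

Profitabilities (E/h, kJ/min): sea urchins 111, mussels 54.9, turban snails 21.7, clams 14.1. Add prey in this order while the next type's profitability exceeds the intake rate on those already taken.
Rate on top 1: 88.35. mussels: 54.9 < 88.35 → exclude; stop.
Optimal diet: sea urchins — 1 of 4 types.

1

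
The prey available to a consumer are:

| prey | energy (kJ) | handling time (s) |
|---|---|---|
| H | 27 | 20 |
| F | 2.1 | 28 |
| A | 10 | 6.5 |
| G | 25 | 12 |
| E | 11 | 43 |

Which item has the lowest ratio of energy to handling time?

Profitability E/h (kJ/s): H = 27/20 = 1.35, F = 2.1/28 = 0.075, A = 10/6.5 = 1.54, G = 25/12 = 2.08, E = 11/43 = 0.256.
Ranked: G > A > H > E > F.

F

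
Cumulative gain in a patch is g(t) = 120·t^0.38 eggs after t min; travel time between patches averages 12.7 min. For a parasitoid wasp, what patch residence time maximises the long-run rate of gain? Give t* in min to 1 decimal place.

Maximise g(t)/(T+t): set derivative to zero → g'(t)(T+t) = g(t).
g'(t) = 0.38·120·t^-0.62. Setting 0.38·120·t^-0.62 = 120·t^0.38/(12.7+t) gives 0.38(12.7+t) = t, so 0.62·t = 0.38×12.7.
t* = 0.38×12.7/0.62 = 7.784 min.

7.8 min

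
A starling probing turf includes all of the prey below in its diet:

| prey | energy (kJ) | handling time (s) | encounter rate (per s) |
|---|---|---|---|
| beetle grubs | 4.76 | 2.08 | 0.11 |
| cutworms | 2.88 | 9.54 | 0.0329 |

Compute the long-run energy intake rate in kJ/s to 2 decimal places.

R = (0.11×4.76 + 0.0329×2.88) / (1 + 0.11×2.08 + 0.0329×9.54) = 0.6184/1.543 = 0.4008 kJ/s.

0.40 kJ/s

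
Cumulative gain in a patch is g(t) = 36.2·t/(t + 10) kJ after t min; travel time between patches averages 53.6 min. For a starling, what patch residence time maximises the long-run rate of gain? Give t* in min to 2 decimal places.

23.15 min

Optimal t* satisfies g'(t*) = g(t*)/(T + t*).
g'(t) = 36.2·10/(t + 10)². Setting 36.2·10/(t+10)² = 36.2t/[(t+10)(53.6+t)] gives 10(53.6+t) = t(t+10), so t² = 10×53.6 = 536.
t* = √536 = 23.15 min.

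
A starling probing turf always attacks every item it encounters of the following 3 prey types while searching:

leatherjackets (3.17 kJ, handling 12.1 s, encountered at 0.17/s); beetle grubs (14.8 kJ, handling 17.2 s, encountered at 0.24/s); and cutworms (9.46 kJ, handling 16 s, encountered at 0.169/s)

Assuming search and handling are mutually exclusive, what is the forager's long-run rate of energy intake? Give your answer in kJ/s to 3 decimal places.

0.575 kJ/s

R = (0.17×3.17 + 0.24×14.8 + 0.169×9.46) / (1 + 0.17×12.1 + 0.24×17.2 + 0.169×16) = 5.69/9.889 = 0.5754 kJ/s.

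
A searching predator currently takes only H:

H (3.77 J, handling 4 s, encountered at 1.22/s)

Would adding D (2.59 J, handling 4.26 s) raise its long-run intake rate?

No

Current rate: (1.22×3.77)/(1 + 1.22×4) = 0.7822 J/s.
Profitability of D: 2.59/4.26 = 0.608 J/s.
Since 0.608 < R, time spent handling D is better spent searching.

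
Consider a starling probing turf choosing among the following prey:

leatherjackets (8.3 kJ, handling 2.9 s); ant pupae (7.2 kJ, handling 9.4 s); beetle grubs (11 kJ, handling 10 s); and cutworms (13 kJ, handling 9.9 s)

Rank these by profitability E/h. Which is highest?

In descending order of E/h:
leatherjackets: 8.3/2.9 = 2.86 kJ/s
cutworms: 13/9.9 = 1.31 kJ/s
beetle grubs: 11/10 = 1.1 kJ/s
ant pupae: 7.2/9.4 = 0.766 kJ/s

leatherjackets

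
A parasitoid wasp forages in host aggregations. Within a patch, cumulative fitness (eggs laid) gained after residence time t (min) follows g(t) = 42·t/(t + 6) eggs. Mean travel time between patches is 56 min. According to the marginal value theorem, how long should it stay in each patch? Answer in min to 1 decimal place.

Optimal t* satisfies g'(t*) = g(t*)/(T + t*).
g'(t) = 42·6/(t + 6)². Setting 42·6/(t+6)² = 42t/[(t+6)(56+t)] gives 6(56+t) = t(t+6), so t² = 6×56 = 336.
t* = √336 = 18.33 min.

18.3 min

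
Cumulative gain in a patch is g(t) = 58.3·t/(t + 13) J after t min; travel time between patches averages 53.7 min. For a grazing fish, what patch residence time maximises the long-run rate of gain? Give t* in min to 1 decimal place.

26.4 min

Optimal t* satisfies g'(t*) = g(t*)/(T + t*).
g'(t) = 58.3·13/(t + 13)². Setting 58.3·13/(t+13)² = 58.3t/[(t+13)(53.7+t)] gives 13(53.7+t) = t(t+13), so t² = 13×53.7 = 698.1.
t* = √698.1 = 26.42 min.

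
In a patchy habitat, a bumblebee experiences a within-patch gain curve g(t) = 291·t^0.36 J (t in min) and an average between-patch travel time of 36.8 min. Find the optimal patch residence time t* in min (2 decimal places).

Maximise g(t)/(T+t): set derivative to zero → g'(t)(T+t) = g(t).
g'(t) = 0.36·291·t^-0.64. Setting 0.36·291·t^-0.64 = 291·t^0.36/(36.8+t) gives 0.36(36.8+t) = t, so 0.64·t = 0.36×36.8.
t* = 0.36×36.8/0.64 = 20.7 min.

20.70 min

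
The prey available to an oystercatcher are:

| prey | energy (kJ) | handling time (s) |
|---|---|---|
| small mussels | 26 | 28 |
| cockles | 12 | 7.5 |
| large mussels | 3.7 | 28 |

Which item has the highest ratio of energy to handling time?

In descending order of E/h:
cockles: 12/7.5 = 1.6 kJ/s
small mussels: 26/28 = 0.929 kJ/s
large mussels: 3.7/28 = 0.132 kJ/s

cockles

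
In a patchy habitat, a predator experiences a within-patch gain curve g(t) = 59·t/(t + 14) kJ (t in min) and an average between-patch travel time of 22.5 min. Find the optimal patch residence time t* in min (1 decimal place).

By the marginal value theorem, leave when the instantaneous gain rate g'(t) equals the habitat-wide average g(t)/(T + t).
g'(t) = 59·14/(t + 14)². Setting 59·14/(t+14)² = 59t/[(t+14)(22.5+t)] gives 14(22.5+t) = t(t+14), so t² = 14×22.5 = 315.
t* = √315 = 17.75 min.

17.7 min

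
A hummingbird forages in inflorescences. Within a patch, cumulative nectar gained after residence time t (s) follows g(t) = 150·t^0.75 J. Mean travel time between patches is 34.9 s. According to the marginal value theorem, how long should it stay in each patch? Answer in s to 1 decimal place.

Optimal t* satisfies g'(t*) = g(t*)/(T + t*).
g'(t) = 0.75·150·t^-0.25. Setting 0.75·150·t^-0.25 = 150·t^0.75/(34.9+t) gives 0.75(34.9+t) = t, so 0.25·t = 0.75×34.9.
t* = 0.75×34.9/0.25 = 104.7 s.

104.7 s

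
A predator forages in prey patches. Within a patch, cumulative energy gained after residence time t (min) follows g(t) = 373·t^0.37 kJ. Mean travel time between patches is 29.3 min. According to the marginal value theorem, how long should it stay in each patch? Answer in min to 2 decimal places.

Optimal t* satisfies g'(t*) = g(t*)/(T + t*).
g'(t) = 0.37·373·t^-0.63. Setting 0.37·373·t^-0.63 = 373·t^0.37/(29.3+t) gives 0.37(29.3+t) = t, so 0.63·t = 0.37×29.3.
t* = 0.37×29.3/0.63 = 17.21 min.

17.21 min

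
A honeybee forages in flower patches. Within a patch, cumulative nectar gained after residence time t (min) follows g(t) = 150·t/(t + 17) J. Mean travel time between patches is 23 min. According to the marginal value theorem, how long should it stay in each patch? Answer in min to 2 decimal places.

19.77 min

Maximise g(t)/(T+t): set derivative to zero → g'(t)(T+t) = g(t).
g'(t) = 150·17/(t + 17)². Setting 150·17/(t+17)² = 150t/[(t+17)(23+t)] gives 17(23+t) = t(t+17), so t² = 17×23 = 391.
t* = √391 = 19.77 min.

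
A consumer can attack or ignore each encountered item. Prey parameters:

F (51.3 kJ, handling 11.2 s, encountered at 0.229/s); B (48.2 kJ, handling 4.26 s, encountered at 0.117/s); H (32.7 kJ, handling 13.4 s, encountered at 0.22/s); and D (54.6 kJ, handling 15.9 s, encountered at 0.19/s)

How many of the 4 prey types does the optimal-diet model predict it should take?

E/h in descending order: B 11.3, F 4.58, D 3.43, H 2.44 kJ/s. The optimal diet is the largest prefix of this list for which every included type satisfies E_i/h_i > R on the types above it.
Rate on top 1: 3.764. F: 4.58 > 3.764 → include.
Rate on top 2: 4.279. D: 3.43 < 4.279 → exclude; stop.
Optimal diet: B, F — 2 of 4 types.

2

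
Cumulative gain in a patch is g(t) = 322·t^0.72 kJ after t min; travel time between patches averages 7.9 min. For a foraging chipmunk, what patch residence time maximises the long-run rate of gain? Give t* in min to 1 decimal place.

By the marginal value theorem, leave when the instantaneous gain rate g'(t) equals the habitat-wide average g(t)/(T + t).
g'(t) = 0.72·322·t^-0.28. Setting 0.72·322·t^-0.28 = 322·t^0.72/(7.9+t) gives 0.72(7.9+t) = t, so 0.28·t = 0.72×7.9.
t* = 0.72×7.9/0.28 = 20.31 min.

20.3 min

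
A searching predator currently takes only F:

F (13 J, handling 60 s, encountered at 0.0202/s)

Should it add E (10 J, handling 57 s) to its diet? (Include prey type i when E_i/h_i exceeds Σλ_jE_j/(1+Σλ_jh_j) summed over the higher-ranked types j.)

Yes

Intake rate on the current diet: R = (0.0202×13) / (1 + 0.0202×60) = 0.2626/2.212 = 0.1187 J/s.
Profitability of E: 10/57 = 0.1754 J/s.
0.1754 > 0.1187, so adding E raises the average — include it.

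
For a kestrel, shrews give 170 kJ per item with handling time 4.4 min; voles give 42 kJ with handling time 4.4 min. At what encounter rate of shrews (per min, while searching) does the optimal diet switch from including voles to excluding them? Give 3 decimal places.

The zero-one rule: include voles iff E₂/h₂ > λE₁/(1+λh₁). Equality gives the switch point.
λE₁h₂ = E₂ + λE₂h₁ ⇒ λ = E₂/(E₁h₂ − E₂h₁) = 42/(748 − 184.8) = 0.07457 per min.

0.075 per min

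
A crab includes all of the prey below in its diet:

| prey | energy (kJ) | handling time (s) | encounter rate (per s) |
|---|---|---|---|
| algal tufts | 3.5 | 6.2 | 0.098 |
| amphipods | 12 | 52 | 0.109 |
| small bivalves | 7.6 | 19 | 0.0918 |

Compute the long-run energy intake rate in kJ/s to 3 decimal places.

R = (0.098×3.5 + 0.109×12 + 0.0918×7.6) / (1 + 0.098×6.2 + 0.109×52 + 0.0918×19) = 2.349/9.02 = 0.2604 kJ/s.

0.260 kJ/s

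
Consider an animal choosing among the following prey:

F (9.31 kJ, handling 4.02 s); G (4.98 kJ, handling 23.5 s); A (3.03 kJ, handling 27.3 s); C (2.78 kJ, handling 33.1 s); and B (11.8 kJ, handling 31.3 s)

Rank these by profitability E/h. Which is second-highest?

B

Profitability E/h (kJ/s): F = 9.31/4.02 = 2.32, G = 4.98/23.5 = 0.212, A = 3.03/27.3 = 0.111, C = 2.78/33.1 = 0.084, B = 11.8/31.3 = 0.377.
Ranked: F > B > G > A > C.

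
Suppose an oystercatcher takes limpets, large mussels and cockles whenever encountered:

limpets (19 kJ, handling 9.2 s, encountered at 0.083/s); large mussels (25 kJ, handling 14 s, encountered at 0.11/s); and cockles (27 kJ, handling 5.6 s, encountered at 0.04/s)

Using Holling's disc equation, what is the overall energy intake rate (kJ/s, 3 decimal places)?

1.533 kJ/s

Energy encountered per unit search time: 0.083×19 + 0.11×25 + 0.04×27 = 5.407 kJ/s.
Handling time per unit search time: 0.083×9.2 + 0.11×14 + 0.04×5.6 = 2.528.
Rate = 5.407/(1 + 2.528) = 1.533 kJ/s.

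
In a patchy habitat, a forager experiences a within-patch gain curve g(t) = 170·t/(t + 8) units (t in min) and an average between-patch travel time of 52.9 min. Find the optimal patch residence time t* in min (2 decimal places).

By the marginal value theorem, leave when the instantaneous gain rate g'(t) equals the habitat-wide average g(t)/(T + t).
g'(t) = 170·8/(t + 8)². Setting 170·8/(t+8)² = 170t/[(t+8)(52.9+t)] gives 8(52.9+t) = t(t+8), so t² = 8×52.9 = 423.2.
t* = √423.2 = 20.57 min.

20.57 min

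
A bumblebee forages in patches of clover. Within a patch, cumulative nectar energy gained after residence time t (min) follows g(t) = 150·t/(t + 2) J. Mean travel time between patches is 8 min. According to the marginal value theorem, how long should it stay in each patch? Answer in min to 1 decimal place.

4.0 min

Optimal t* satisfies g'(t*) = g(t*)/(T + t*).
g'(t) = 150·2/(t + 2)². Setting 150·2/(t+2)² = 150t/[(t+2)(8+t)] gives 2(8+t) = t(t+2), so t² = 2×8 = 16.
t* = √16 = 4 min.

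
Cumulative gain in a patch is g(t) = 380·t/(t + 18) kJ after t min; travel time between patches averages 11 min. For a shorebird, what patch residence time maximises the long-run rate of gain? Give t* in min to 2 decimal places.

Maximise g(t)/(T+t): set derivative to zero → g'(t)(T+t) = g(t).
g'(t) = 380·18/(t + 18)². Setting 380·18/(t+18)² = 380t/[(t+18)(11+t)] gives 18(11+t) = t(t+18), so t² = 18×11 = 198.
t* = √198 = 14.07 min.

14.07 min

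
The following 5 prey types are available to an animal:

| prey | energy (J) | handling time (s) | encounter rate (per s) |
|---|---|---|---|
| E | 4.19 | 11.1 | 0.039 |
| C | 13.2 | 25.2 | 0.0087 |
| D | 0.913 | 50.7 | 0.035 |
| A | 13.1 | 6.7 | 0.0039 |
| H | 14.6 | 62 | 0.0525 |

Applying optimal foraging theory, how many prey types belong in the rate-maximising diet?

Rank by E/h (J/s): A 1.96, C 0.524, E 0.377, H 0.235, D 0.018. Include each in turn until the next type's E/h falls below the running intake rate.
Rate on top 1: 0.04979. C: 0.524 > 0.04979 → include.
Rate on top 2: 0.1332. E: 0.377 > 0.1332 → include.
Rate on top 3: 0.1962. H: 0.235 > 0.1962 → include.
Rate on top 4: 0.2221. D: 0.018 < 0.2221 → exclude; stop.
Optimal diet: A, C, E, H — 4 of 5 types.

4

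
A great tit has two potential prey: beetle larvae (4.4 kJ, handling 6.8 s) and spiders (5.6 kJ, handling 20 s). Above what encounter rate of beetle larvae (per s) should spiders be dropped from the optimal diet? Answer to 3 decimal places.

0.112 per s

The zero-one rule: include spiders iff E₂/h₂ > λE₁/(1+λh₁). Equality gives the switch point.
λE₁h₂ = E₂ + λE₂h₁ ⇒ λ = E₂/(E₁h₂ − E₂h₁) = 5.6/(88 − 38.08) = 0.1122 per s.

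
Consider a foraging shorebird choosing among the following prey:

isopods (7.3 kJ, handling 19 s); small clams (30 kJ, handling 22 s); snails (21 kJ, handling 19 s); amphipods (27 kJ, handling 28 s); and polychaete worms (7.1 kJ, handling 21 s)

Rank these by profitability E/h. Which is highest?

In descending order of E/h:
small clams: 30/22 = 1.36 kJ/s
snails: 21/19 = 1.11 kJ/s
amphipods: 27/28 = 0.964 kJ/s
isopods: 7.3/19 = 0.384 kJ/s
polychaete worms: 7.1/21 = 0.338 kJ/s

small clams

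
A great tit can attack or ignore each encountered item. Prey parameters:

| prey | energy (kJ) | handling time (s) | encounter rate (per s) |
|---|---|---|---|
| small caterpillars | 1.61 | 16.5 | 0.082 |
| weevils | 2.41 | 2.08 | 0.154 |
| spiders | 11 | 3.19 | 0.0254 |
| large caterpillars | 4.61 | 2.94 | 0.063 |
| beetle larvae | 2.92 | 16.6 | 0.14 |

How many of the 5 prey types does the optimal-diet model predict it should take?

3

Rank by E/h (kJ/s): spiders 3.45, large caterpillars 1.57, weevils 1.16, beetle larvae 0.176, small caterpillars 0.0976. Include each in turn until the next type's E/h falls below the running intake rate.
Rate on top 1: 0.2585. large caterpillars: 1.57 > 0.2585 → include.
Rate on top 2: 0.45. weevils: 1.16 > 0.45 → include.
Rate on top 3: 0.5931. beetle larvae: 0.176 < 0.5931 → exclude; stop.
Optimal diet: spiders, large caterpillars, weevils — 3 of 5 types.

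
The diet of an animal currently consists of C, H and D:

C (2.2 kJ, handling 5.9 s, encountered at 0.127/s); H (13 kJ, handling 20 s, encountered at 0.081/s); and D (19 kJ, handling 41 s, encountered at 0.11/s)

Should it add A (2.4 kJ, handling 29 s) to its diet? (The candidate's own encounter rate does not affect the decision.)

Intake rate on the current diet: R = (0.127×2.2 + 0.081×13 + 0.11×19) / (1 + 0.127×5.9 + 0.081×20 + 0.11×41) = 3.422/7.879 = 0.4344 kJ/s.
Profitability of A: 2.4/29 = 0.08276 kJ/s.
Since 0.08276 < R, time spent handling A is better spent searching.

No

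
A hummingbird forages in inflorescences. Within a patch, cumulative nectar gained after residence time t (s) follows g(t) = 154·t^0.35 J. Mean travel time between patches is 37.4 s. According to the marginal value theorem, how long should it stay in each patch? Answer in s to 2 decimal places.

20.14 s

Optimal t* satisfies g'(t*) = g(t*)/(T + t*).
g'(t) = 0.35·154·t^-0.65. Setting 0.35·154·t^-0.65 = 154·t^0.35/(37.4+t) gives 0.35(37.4+t) = t, so 0.65·t = 0.35×37.4.
t* = 0.35×37.4/0.65 = 20.14 s.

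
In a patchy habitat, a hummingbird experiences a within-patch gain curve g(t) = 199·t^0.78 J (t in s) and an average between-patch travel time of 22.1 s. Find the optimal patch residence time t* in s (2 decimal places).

78.35 s

Optimal t* satisfies g'(t*) = g(t*)/(T + t*).
g'(t) = 0.78·199·t^-0.22. Setting 0.78·199·t^-0.22 = 199·t^0.78/(22.1+t) gives 0.78(22.1+t) = t, so 0.22·t = 0.78×22.1.
t* = 0.78×22.1/0.22 = 78.35 s.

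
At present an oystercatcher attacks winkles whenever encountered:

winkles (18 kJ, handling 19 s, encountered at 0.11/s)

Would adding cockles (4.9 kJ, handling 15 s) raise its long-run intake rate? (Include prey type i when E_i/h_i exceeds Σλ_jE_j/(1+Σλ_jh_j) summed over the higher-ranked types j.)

Intake rate on the current diet: R = (0.11×18) / (1 + 0.11×19) = 1.98/3.09 = 0.6408 kJ/s.
cockles: E/h = 4.9/15 = 0.3267 kJ/s.
Since 0.3267 < R, time spent handling cockles is better spent searching.

No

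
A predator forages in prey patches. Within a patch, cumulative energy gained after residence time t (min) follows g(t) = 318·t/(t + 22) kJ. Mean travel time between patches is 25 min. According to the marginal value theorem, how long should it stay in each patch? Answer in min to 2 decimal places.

23.45 min

By the marginal value theorem, leave when the instantaneous gain rate g'(t) equals the habitat-wide average g(t)/(T + t).
g'(t) = 318·22/(t + 22)². Setting 318·22/(t+22)² = 318t/[(t+22)(25+t)] gives 22(25+t) = t(t+22), so t² = 22×25 = 550.
t* = √550 = 23.45 min.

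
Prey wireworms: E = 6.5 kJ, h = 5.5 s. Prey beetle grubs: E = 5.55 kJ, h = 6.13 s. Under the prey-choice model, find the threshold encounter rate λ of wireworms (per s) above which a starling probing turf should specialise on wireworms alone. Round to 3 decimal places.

The zero-one rule: include beetle grubs iff E₂/h₂ > λE₁/(1+λh₁). Equality gives the switch point.
λE₁h₂ = E₂ + λE₂h₁ ⇒ λ = E₂/(E₁h₂ − E₂h₁) = 5.55/(39.84 − 30.52) = 0.5955 per s.

0.595 per s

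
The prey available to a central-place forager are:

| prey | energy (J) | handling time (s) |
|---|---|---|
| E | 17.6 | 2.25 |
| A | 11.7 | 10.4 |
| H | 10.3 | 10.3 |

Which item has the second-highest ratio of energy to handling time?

A

Profitability E/h (J/s): E = 17.6/2.25 = 7.82, A = 11.7/10.4 = 1.12, H = 10.3/10.3 = 1.
Ranked: E > A > H.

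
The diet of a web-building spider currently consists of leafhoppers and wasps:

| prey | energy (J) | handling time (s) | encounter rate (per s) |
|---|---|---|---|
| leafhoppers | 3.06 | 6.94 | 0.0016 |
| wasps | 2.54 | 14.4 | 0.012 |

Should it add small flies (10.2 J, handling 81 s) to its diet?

Yes

Intake rate on the current diet: R = (0.0016×3.06 + 0.012×2.54) / (1 + 0.0016×6.94 + 0.012×14.4) = 0.03538/1.184 = 0.02988 J/s.
Profitability of small flies: 10.2/81 = 0.1259 J/s.
0.1259 > 0.02988, so adding small flies raises the average — include it.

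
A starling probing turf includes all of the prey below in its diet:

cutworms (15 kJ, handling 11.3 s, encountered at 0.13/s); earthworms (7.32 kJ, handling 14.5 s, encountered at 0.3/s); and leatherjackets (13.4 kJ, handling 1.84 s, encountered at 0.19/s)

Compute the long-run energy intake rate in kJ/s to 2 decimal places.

R = (0.13×15 + 0.3×7.32 + 0.19×13.4) / (1 + 0.13×11.3 + 0.3×14.5 + 0.19×1.84) = 6.692/7.169 = 0.9335 kJ/s.

0.93 kJ/s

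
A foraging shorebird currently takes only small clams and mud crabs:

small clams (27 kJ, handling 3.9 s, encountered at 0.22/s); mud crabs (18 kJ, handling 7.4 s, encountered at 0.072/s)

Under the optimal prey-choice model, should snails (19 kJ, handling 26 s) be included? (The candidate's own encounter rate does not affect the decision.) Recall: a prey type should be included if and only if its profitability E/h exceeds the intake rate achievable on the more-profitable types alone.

Current rate: (0.22×27 + 0.072×18)/(1 + 0.22×3.9 + 0.072×7.4) = 3.027 kJ/s.
Profitability of snails: 19/26 = 0.7308 kJ/s.
0.7308 < 3.027, so adding snails would lower the average — exclude it.

No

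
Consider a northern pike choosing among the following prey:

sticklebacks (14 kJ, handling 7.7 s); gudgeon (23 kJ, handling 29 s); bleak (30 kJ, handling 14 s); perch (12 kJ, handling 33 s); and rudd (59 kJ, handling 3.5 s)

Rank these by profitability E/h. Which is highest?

In descending order of E/h:
rudd: 59/3.5 = 16.9 kJ/s
bleak: 30/14 = 2.14 kJ/s
sticklebacks: 14/7.7 = 1.82 kJ/s
gudgeon: 23/29 = 0.793 kJ/s
perch: 12/33 = 0.364 kJ/s

rudd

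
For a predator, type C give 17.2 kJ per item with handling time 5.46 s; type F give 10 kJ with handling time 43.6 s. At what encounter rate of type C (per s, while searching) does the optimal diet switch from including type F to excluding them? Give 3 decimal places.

0.014 per s

At the threshold, the rate on type C alone equals the profitability of type F: λ·17.2/(1 + λ·5.46) = 10/43.6 = 0.2294.
Rearranging, λ(17.2 − 0.2294×5.46) = 0.2294, so λ = 0.2294/15.95 = 0.01438 per s.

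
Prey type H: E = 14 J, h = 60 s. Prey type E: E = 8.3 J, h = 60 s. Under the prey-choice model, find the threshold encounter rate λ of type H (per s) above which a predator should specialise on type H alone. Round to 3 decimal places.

0.024 per s

At the threshold, the rate on type H alone equals the profitability of type E: λ·14/(1 + λ·60) = 8.3/60 = 0.1383.
Rearranging, λ(14 − 0.1383×60) = 0.1383, so λ = 0.1383/5.7 = 0.02427 per s.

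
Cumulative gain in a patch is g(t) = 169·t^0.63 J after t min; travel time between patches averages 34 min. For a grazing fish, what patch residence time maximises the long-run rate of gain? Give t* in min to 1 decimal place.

Maximise g(t)/(T+t): set derivative to zero → g'(t)(T+t) = g(t).
g'(t) = 0.63·169·t^-0.37. Setting 0.63·169·t^-0.37 = 169·t^0.63/(34+t) gives 0.63(34+t) = t, so 0.37·t = 0.63×34.
t* = 0.63×34/0.37 = 57.89 min.

57.9 min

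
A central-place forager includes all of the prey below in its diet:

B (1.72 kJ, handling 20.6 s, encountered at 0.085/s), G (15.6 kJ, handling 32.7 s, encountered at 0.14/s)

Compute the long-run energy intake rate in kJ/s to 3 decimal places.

0.318 kJ/s

R = (0.085×1.72 + 0.14×15.6) / (1 + 0.085×20.6 + 0.14×32.7) = 2.33/7.329 = 0.3179 kJ/s.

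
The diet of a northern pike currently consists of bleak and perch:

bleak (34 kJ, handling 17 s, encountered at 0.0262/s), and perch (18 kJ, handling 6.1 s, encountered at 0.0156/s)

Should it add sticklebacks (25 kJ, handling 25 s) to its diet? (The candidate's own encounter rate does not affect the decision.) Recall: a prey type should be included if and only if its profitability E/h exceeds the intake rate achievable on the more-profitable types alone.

Yes

Intake rate on the current diet: R = (0.0262×34 + 0.0156×18) / (1 + 0.0262×17 + 0.0156×6.1) = 1.172/1.541 = 0.7605 kJ/s.
sticklebacks: E/h = 25/25 = 1 kJ/s.
1 > 0.7605, so adding sticklebacks raises the average — include it.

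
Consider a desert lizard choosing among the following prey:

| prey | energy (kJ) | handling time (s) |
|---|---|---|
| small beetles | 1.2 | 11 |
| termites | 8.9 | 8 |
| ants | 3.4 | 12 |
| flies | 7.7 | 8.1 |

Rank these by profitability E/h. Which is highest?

termites

Profitability E/h (kJ/s): small beetles = 1.2/11 = 0.109, termites = 8.9/8 = 1.11, ants = 3.4/12 = 0.283, flies = 7.7/8.1 = 0.951.
Ranked: termites > flies > ants > small beetles.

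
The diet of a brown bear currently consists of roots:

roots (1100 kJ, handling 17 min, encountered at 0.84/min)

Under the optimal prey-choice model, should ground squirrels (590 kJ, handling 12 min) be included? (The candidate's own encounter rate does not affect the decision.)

No

On roots alone, R = ΣλE/(1+Σλh) = 924/15.28 = 60.47 kJ/min.
ground squirrels: E/h = 590/12 = 49.17 kJ/min.
49.17 < 60.47, so adding ground squirrels would lower the average — exclude it.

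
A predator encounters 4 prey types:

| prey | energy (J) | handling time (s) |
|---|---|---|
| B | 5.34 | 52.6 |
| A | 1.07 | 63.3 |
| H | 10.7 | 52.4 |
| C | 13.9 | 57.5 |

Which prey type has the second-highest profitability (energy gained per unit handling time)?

In descending order of E/h:
C: 13.9/57.5 = 0.242 J/s
H: 10.7/52.4 = 0.204 J/s
B: 5.34/52.6 = 0.102 J/s
A: 1.07/63.3 = 0.0169 J/s

H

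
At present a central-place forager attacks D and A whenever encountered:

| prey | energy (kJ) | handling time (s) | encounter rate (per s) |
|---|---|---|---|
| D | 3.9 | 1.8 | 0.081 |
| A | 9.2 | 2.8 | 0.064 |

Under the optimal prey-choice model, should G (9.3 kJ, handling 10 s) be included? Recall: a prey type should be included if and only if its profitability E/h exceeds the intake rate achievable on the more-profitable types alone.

Yes

Current rate: (0.081×3.9 + 0.064×9.2)/(1 + 0.081×1.8 + 0.064×2.8) = 0.6828 kJ/s.
Profitability of G: 9.3/10 = 0.93 kJ/s.
Since 0.93 > R, including G increases the long-run rate.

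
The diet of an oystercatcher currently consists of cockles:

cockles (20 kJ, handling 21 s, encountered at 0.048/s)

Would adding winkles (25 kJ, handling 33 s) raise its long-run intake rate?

On cockles alone, R = ΣλE/(1+Σλh) = 0.96/2.008 = 0.4781 kJ/s.
Profitability of winkles: 25/33 = 0.7576 kJ/s.
0.7576 > 0.4781, so adding winkles raises the average — include it.

Yes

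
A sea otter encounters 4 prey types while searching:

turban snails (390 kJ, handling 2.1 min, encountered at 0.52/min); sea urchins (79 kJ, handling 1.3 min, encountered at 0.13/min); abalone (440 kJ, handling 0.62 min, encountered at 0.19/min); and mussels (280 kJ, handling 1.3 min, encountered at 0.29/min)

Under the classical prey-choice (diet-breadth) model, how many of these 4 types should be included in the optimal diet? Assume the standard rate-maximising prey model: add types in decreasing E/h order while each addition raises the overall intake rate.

3

Rank by E/h (kJ/min): abalone 710, mussels 215, turban snails 186, sea urchins 60.8. Include each in turn until the next type's E/h falls below the running intake rate.
Rate on top 1: 74.79. mussels: 215 > 74.79 → include.
Rate on top 2: 110.2. turban snails: 186 > 110.2 → include.
Rate on top 3: 142.1. sea urchins: 60.8 < 142.1 → exclude; stop.
Optimal diet: abalone, mussels, turban snails — 3 of 4 types.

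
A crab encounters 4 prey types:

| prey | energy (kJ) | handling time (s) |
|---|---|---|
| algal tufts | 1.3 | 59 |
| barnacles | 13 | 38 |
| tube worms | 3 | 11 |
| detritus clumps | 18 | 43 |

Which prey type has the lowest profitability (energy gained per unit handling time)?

Profitability E/h (kJ/s): algal tufts = 1.3/59 = 0.022, barnacles = 13/38 = 0.342, tube worms = 3/11 = 0.273, detritus clumps = 18/43 = 0.419.
Ranked: detritus clumps > barnacles > tube worms > algal tufts.

algal tufts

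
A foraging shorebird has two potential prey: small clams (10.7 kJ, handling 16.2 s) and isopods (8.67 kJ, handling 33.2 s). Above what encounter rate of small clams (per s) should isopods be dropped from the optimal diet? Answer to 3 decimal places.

0.040 per s

At the threshold, the rate on small clams alone equals the profitability of isopods: λ·10.7/(1 + λ·16.2) = 8.67/33.2 = 0.2611.
Rearranging, λ(10.7 − 0.2611×16.2) = 0.2611, so λ = 0.2611/6.469 = 0.04037 per s.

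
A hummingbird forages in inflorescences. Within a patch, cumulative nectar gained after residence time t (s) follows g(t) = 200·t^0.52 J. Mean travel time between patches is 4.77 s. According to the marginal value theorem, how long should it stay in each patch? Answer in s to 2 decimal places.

5.17 s

Optimal t* satisfies g'(t*) = g(t*)/(T + t*).
g'(t) = 0.52·200·t^-0.48. Setting 0.52·200·t^-0.48 = 200·t^0.52/(4.77+t) gives 0.52(4.77+t) = t, so 0.48·t = 0.52×4.77.
t* = 0.52×4.77/0.48 = 5.168 s.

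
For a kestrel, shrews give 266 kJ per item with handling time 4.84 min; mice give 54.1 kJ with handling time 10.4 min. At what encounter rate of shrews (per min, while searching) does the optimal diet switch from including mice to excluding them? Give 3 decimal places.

0.022 per min

The zero-one rule: include mice iff E₂/h₂ > λE₁/(1+λh₁). Equality gives the switch point.
λE₁h₂ = E₂ + λE₂h₁ ⇒ λ = E₂/(E₁h₂ − E₂h₁) = 54.1/(2766 − 261.8) = 0.0216 per min.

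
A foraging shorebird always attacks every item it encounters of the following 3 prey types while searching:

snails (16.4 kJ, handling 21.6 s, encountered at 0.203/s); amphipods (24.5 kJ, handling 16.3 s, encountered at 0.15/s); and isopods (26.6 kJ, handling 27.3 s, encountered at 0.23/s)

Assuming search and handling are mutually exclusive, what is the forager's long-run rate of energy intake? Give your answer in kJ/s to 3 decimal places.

R = Σλ_iE_i / (1 + Σλ_ih_i)
Numerator: 0.203×16.4 + 0.15×24.5 + 0.23×26.6 = 13.12
Denominator: 1 + 0.203×21.6 + 0.15×16.3 + 0.23×27.3 = 14.11
R = 13.12/14.11 = 0.9301 kJ/s

0.930 kJ/s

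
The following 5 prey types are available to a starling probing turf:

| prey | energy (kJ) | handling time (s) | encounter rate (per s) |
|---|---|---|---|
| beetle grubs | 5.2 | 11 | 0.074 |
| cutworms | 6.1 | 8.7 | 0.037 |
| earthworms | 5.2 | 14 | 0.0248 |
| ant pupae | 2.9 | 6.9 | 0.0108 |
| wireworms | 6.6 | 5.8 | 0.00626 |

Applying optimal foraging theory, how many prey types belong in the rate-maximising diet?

E/h in descending order: wireworms 1.14, cutworms 0.701, beetle grubs 0.473, ant pupae 0.42, earthworms 0.371 kJ/s. The optimal diet is the largest prefix of this list for which every included type satisfies E_i/h_i > R on the types above it.
Rate on top 1: 0.03987. cutworms: 0.701 > 0.03987 → include.
Rate on top 2: 0.1966. beetle grubs: 0.473 > 0.1966 → include.
Rate on top 3: 0.3001. ant pupae: 0.42 > 0.3001 → include.
Rate on top 4: 0.3041. earthworms: 0.371 > 0.3041 → include.
Optimal diet: wireworms, cutworms, beetle grubs, ant pupae, earthworms — 5 of 5 types.

5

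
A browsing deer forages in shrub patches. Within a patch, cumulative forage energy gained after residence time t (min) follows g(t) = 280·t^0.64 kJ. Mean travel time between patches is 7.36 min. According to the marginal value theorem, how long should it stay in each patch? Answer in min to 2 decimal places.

Optimal t* satisfies g'(t*) = g(t*)/(T + t*).
g'(t) = 0.64·280·t^-0.36. Setting 0.64·280·t^-0.36 = 280·t^0.64/(7.36+t) gives 0.64(7.36+t) = t, so 0.36·t = 0.64×7.36.
t* = 0.64×7.36/0.36 = 13.08 min.

13.08 min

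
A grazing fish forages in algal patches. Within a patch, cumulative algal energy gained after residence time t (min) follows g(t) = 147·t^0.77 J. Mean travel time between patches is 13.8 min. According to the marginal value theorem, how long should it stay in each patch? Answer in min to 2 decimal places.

Optimal t* satisfies g'(t*) = g(t*)/(T + t*).
g'(t) = 0.77·147·t^-0.23. Setting 0.77·147·t^-0.23 = 147·t^0.77/(13.8+t) gives 0.77(13.8+t) = t, so 0.23·t = 0.77×13.8.
t* = 0.77×13.8/0.23 = 46.2 min.

46.20 min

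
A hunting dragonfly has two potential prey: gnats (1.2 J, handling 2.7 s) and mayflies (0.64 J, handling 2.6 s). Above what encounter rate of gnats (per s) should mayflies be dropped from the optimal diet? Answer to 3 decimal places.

Drop mayflies once their profitability E₂/h₂ falls below the rate achievable on gnats alone: E₂/h₂ = λE₁/(1 + λh₁).
Solve for λ: λE₁h₂ = E₂(1 + λh₁) → λ(E₁h₂ − E₂h₁) = E₂ → λ = E₂/(E₁h₂ − E₂h₁).
λ = 0.64/(1.2×2.6 − 0.64×2.7) = 0.64/1.392 = 0.4598 per s.

0.460 per s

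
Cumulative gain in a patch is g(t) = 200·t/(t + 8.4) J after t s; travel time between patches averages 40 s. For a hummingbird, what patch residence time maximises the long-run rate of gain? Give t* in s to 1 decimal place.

Optimal t* satisfies g'(t*) = g(t*)/(T + t*).
g'(t) = 200·8.4/(t + 8.4)². Setting 200·8.4/(t+8.4)² = 200t/[(t+8.4)(40+t)] gives 8.4(40+t) = t(t+8.4), so t² = 8.4×40 = 336.
t* = √336 = 18.33 s.

18.3 s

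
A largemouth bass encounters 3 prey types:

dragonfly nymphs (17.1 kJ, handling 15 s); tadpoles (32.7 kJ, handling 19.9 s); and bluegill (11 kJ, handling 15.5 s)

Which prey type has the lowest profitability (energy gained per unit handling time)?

bluegill

Profitability E/h (kJ/s): dragonfly nymphs = 17.1/15 = 1.14, tadpoles = 32.7/19.9 = 1.64, bluegill = 11/15.5 = 0.71.
Ranked: tadpoles > dragonfly nymphs > bluegill.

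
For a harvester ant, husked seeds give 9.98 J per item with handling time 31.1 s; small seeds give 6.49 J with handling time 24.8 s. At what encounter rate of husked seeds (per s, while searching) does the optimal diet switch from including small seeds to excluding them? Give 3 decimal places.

The zero-one rule: include small seeds iff E₂/h₂ > λE₁/(1+λh₁). Equality gives the switch point.
λE₁h₂ = E₂ + λE₂h₁ ⇒ λ = E₂/(E₁h₂ − E₂h₁) = 6.49/(247.5 − 201.8) = 0.1421 per s.

0.142 per s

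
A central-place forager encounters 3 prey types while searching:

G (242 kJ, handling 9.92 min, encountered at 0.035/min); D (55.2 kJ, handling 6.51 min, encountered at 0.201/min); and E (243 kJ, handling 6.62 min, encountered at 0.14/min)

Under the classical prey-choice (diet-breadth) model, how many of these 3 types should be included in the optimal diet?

Profitabilities (E/h, kJ/min): E 36.7, G 24.4, D 8.48. Add prey in this order while the next type's profitability exceeds the intake rate on those already taken.
Rate on top 1: 17.66. G: 24.4 > 17.66 → include.
Rate on top 2: 18.69. D: 8.48 < 18.69 → exclude; stop.
Optimal diet: E, G — 2 of 3 types.

2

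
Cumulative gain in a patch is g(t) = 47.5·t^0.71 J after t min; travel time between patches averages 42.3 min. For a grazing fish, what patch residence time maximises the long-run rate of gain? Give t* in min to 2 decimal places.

By the marginal value theorem, leave when the instantaneous gain rate g'(t) equals the habitat-wide average g(t)/(T + t).
g'(t) = 0.71·47.5·t^-0.29. Setting 0.71·47.5·t^-0.29 = 47.5·t^0.71/(42.3+t) gives 0.71(42.3+t) = t, so 0.29·t = 0.71×42.3.
t* = 0.71×42.3/0.29 = 103.6 min.

103.56 min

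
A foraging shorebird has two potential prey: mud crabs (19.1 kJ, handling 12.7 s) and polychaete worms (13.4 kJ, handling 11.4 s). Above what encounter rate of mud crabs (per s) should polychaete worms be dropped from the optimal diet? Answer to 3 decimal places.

0.282 per s

At the threshold, the rate on mud crabs alone equals the profitability of polychaete worms: λ·19.1/(1 + λ·12.7) = 13.4/11.4 = 1.175.
Rearranging, λ(19.1 − 1.175×12.7) = 1.175, so λ = 1.175/4.172 = 0.2817 per s.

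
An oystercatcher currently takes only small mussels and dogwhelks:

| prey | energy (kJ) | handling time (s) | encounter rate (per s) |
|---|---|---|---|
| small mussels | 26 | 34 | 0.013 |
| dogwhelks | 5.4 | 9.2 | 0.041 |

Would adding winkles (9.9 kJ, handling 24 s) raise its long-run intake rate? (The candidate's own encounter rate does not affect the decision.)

Yes

Current rate: (0.013×26 + 0.041×5.4)/(1 + 0.013×34 + 0.041×9.2) = 0.3075 kJ/s.
winkles: E/h = 9.9/24 = 0.4125 kJ/s.
0.4125 > 0.3075, so adding winkles raises the average — include it.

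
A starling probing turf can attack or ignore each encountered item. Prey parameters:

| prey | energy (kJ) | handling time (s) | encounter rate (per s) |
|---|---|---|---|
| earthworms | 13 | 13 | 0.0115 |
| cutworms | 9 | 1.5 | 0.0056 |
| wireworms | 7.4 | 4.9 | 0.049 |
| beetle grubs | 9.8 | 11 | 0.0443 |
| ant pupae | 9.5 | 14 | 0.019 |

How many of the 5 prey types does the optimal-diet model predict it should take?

5

Profitabilities (E/h, kJ/s): cutworms 6, wireworms 1.51, earthworms 1, beetle grubs 0.891, ant pupae 0.679. Add prey in this order while the next type's profitability exceeds the intake rate on those already taken.
Rate on top 1: 0.04998. wireworms: 1.51 > 0.04998 → include.
Rate on top 2: 0.3308. earthworms: 1 > 0.3308 → include.
Rate on top 3: 0.4024. beetle grubs: 0.891 > 0.4024 → include.
Rate on top 4: 0.5286. ant pupae: 0.679 > 0.5286 → include.
Optimal diet: cutworms, wireworms, earthworms, beetle grubs, ant pupae — 5 of 5 types.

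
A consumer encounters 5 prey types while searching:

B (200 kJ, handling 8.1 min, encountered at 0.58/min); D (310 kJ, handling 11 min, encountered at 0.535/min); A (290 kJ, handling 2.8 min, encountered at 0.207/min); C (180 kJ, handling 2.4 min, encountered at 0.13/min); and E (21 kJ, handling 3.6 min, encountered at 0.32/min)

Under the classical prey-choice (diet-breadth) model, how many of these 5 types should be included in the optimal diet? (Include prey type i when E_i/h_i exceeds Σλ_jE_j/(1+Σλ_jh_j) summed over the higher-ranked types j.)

Profitabilities (E/h, kJ/min): A 104, C 75, D 28.2, B 24.7, E 5.83. Add prey in this order while the next type's profitability exceeds the intake rate on those already taken.
Rate on top 1: 38. C: 75 > 38 → include.
Rate on top 2: 44.11. D: 28.2 < 44.11 → exclude; stop.
Optimal diet: A, C — 2 of 5 types.

2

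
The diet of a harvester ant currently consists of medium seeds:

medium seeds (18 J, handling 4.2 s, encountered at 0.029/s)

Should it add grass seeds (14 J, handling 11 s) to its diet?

Intake rate on the current diet: R = (0.029×18) / (1 + 0.029×4.2) = 0.522/1.122 = 0.4653 J/s.
grass seeds: E/h = 14/11 = 1.273 J/s.
1.273 > 0.4653, so adding grass seeds raises the average — include it.

Yes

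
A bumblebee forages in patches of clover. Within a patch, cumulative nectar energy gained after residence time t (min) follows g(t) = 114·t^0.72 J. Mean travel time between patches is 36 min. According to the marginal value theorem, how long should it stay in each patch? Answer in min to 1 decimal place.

92.6 min

Maximise g(t)/(T+t): set derivative to zero → g'(t)(T+t) = g(t).
g'(t) = 0.72·114·t^-0.28. Setting 0.72·114·t^-0.28 = 114·t^0.72/(36+t) gives 0.72(36+t) = t, so 0.28·t = 0.72×36.
t* = 0.72×36/0.28 = 92.57 min.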